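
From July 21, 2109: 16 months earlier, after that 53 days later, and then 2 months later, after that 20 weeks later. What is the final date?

November 30, 2108

Going back 16 months from July 21, 2109:
month 7 − 16 = -9, which is month 3 of year 2108 → March 2108.
Day 21 is valid in March, giving March 21, 2108.
Advancing 53 days from March 21, 2108:
March has 31 days, so 31 − 21 = 10 days remain after March 21, 2108; 53 − 10 = 43 left.
April 2108 has 30 days: 43 − 30 = 13 left.
13 days into May 2108 → May 13, 2108.
Adding 2 months from May 13, 2108:
month 5 + 2 = 7 → July 2108.
Day 13 is valid in July, giving July 13, 2108.
Counting forward 20 weeks (= 140 days) from July 13, 2108:
July has 31 days, so 31 − 13 = 18 days remain after July 13, 2108; 140 − 18 = 122 left.
August 2108 has 31 days: 122 − 31 = 91 left.
September 2108 has 30 days: 91 − 30 = 61 left.
October 2108 has 31 days: 61 − 31 = 30 left.
30 days into November 2108 → November 30, 2108.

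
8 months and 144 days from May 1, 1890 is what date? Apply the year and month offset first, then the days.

May 25, 1891

Counting forward 8 months and 144 days from May 1, 1890: first the month/year part, then the days.
month 5 + 8 = 13, which is month 1 of year 1891 → January 1891.
Day 1 is valid in January, giving January 1, 1891.
Now add 144 days from January 1, 1891.
January has 31 days, so 31 − 1 = 30 days remain after January 1, 1891; 144 − 30 = 114 left.
February 1891 has 28 days (1891 is not a leap year): 114 − 28 = 86 left.
March 1891 has 31 days: 86 − 31 = 55 left.
April 1891 has 30 days: 55 − 30 = 25 left.
25 days into May 1891 → May 25, 1891.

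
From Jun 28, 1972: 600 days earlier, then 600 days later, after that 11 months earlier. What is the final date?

Counting back 600 days from June 28, 1972:
Going back 28 days from June 28, 1972 reaches the end of the previous month; 600 − 28 = 572 left.
May 1972 has 31 days: 572 − 31 = 541 left.
April 1972 has 30 days: 541 − 30 = 511 left.
March 1972 has 31 days: 511 − 31 = 480 left.
February 1972 has 29 days (1972 is a leap year): 480 − 29 = 451 left.
January 1972 has 31 days: 451 − 31 = 420 left.
December 1971 has 31 days: 420 − 31 = 389 left.
November 1971 has 30 days: 389 − 30 = 359 left.
October 1971 has 31 days: 359 − 31 = 328 left.
September 1971 has 30 days: 328 − 30 = 298 left.
August 1971 has 31 days: 298 − 31 = 267 left.
July 1971 has 31 days: 267 − 31 = 236 left.
June 1971 has 30 days: 236 − 30 = 206 left.
May 1971 has 31 days: 206 − 31 = 175 left.
April 1971 has 30 days: 175 − 30 = 145 left.
March 1971 has 31 days: 145 − 31 = 114 left.
February 1971 has 28 days (1971 is not a leap year): 114 − 28 = 86 left.
January 1971 has 31 days: 86 − 31 = 55 left.
December 1970 has 31 days: 55 − 31 = 24 left.
November 1970 has 30 days; 30 − 24 = 6 → November 6, 1970.
Advancing 600 days from November 6, 1970:
November has 30 days, so 30 − 6 = 24 days remain after November 6, 1970; 600 − 24 = 576 left.
December 1970 has 31 days: 576 − 31 = 545 left.
January 1971 has 31 days: 545 − 31 = 514 left.
February 1971 has 28 days (1971 is not a leap year): 514 − 28 = 486 left.
March 1971 has 31 days: 486 − 31 = 455 left.
April 1971 has 30 days: 455 − 30 = 425 left.
May 1971 has 31 days: 425 − 31 = 394 left.
June 1971 has 30 days: 394 − 30 = 364 left.
July 1971 has 31 days: 364 − 31 = 333 left.
August 1971 has 31 days: 333 − 31 = 302 left.
September 1971 has 30 days: 302 − 30 = 272 left.
October 1971 has 31 days: 272 − 31 = 241 left.
November 1971 has 30 days: 241 − 30 = 211 left.
December 1971 has 31 days: 211 − 31 = 180 left.
January 1972 has 31 days: 180 − 31 = 149 left.
February 1972 has 29 days (1972 is a leap year): 149 − 29 = 120 left.
March 1972 has 31 days: 120 − 31 = 89 left.
April 1972 has 30 days: 89 − 30 = 59 left.
May 1972 has 31 days: 59 − 31 = 28 left.
28 days into June 1972 → June 28, 1972.
Counting back 11 months from June 28, 1972:
month 6 − 11 = -5, which is month 7 of year 1971 → July 1971.
Day 28 is valid in July, giving July 28, 1971.

July 28, 1971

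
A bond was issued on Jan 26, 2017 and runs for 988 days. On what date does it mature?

October 11, 2019

Counting forward 988 days from January 26, 2017.
January has 31 days, so 31 − 26 = 5 days remain after January 26, 2017; 988 − 5 = 983 left.
February 2017 has 28 days (2017 is not a leap year): 983 − 28 = 955 left.
March 2017 has 31 days: 955 − 31 = 924 left.
April 2017 has 30 days: 924 − 30 = 894 left.
May 2017 has 31 days: 894 − 31 = 863 left.
June 2017 has 30 days: 863 − 30 = 833 left.
July 2017 has 31 days: 833 − 31 = 802 left.
August 2017 has 31 days: 802 − 31 = 771 left.
September 2017 has 30 days: 771 − 30 = 741 left.
October 2017 has 31 days: 741 − 31 = 710 left.
November 2017 has 30 days: 710 − 30 = 680 left.
December 2017 has 31 days: 680 − 31 = 649 left.
January 2018 has 31 days: 649 − 31 = 618 left.
February 2018 has 28 days (2018 is not a leap year): 618 − 28 = 590 left.
March 2018 has 31 days: 590 − 31 = 559 left.
April 2018 has 30 days: 559 − 30 = 529 left.
May 2018 has 31 days: 529 − 31 = 498 left.
June 2018 has 30 days: 498 − 30 = 468 left.
July 2018 has 31 days: 468 − 31 = 437 left.
August 2018 has 31 days: 437 − 31 = 406 left.
September 2018 has 30 days: 406 − 30 = 376 left.
October 2018 has 31 days: 376 − 31 = 345 left.
November 2018 has 30 days: 345 − 30 = 315 left.
December 2018 has 31 days: 315 − 31 = 284 left.
January 2019 has 31 days: 284 − 31 = 253 left.
February 2019 has 28 days (2019 is not a leap year): 253 − 28 = 225 left.
March 2019 has 31 days: 225 − 31 = 194 left.
April 2019 has 30 days: 194 − 30 = 164 left.
May 2019 has 31 days: 164 − 31 = 133 left.
June 2019 has 30 days: 133 − 30 = 103 left.
July 2019 has 31 days: 103 − 31 = 72 left.
August 2019 has 31 days: 72 − 31 = 41 left.
September 2019 has 30 days: 41 − 30 = 11 left.
11 days into October 2019 → October 11, 2019.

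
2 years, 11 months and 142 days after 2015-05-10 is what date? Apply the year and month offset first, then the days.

August 30, 2018

Adding 2 years, 11 months and 142 days from May 10, 2015: first the month/year part, then the days.
+2 years → 2017; month 5 + 11 = 16, which is month 4 of year 2018 → April 2018.
Day 10 is valid in April, giving April 10, 2018.
Now add 142 days from April 10, 2018.
April has 30 days, so 30 − 10 = 20 days remain after April 10, 2018; 142 − 20 = 122 left.
May 2018 has 31 days: 122 − 31 = 91 left.
June 2018 has 30 days: 91 − 30 = 61 left.
July 2018 has 31 days: 61 − 31 = 30 left.
30 days into August 2018 → August 30, 2018.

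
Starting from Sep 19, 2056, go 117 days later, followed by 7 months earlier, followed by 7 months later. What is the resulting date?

Advancing 117 days from September 19, 2056:
September has 30 days, so 30 − 19 = 11 days remain after September 19, 2056; 117 − 11 = 106 left.
October 2056 has 31 days: 106 − 31 = 75 left.
November 2056 has 30 days: 75 − 30 = 45 left.
December 2056 has 31 days: 45 − 31 = 14 left.
14 days into January 2057 → January 14, 2057.
Going back 7 months from January 14, 2057:
month 1 − 7 = -6, which is month 6 of year 2056 → June 2056.
Day 14 is valid in June, giving June 14, 2056.
Adding 7 months from June 14, 2056:
month 6 + 7 = 13, which is month 1 of year 2057 → January 2057.
Day 14 is valid in January, giving January 14, 2057.

January 14, 2057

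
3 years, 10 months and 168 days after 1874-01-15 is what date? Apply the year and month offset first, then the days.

Advancing 3 years, 10 months and 168 days from January 15, 1874: first the month/year part, then the days.
+3 years → 1877; month 1 + 10 = 11 → November 1877.
Day 15 is valid in November, giving November 15, 1877.
Now add 168 days from November 15, 1877.
November has 30 days, so 30 − 15 = 15 days remain after November 15, 1877; 168 − 15 = 153 left.
December 1877 has 31 days: 153 − 31 = 122 left.
January 1878 has 31 days: 122 − 31 = 91 left.
February 1878 has 28 days (1878 is not a leap year): 91 − 28 = 63 left.
March 1878 has 31 days: 63 − 31 = 32 left.
April 1878 has 30 days: 32 − 30 = 2 left.
2 days into May 1878 → May 2, 1878.

May 2, 1878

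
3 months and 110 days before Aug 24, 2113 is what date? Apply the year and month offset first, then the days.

Counting back 3 months and 110 days from August 24, 2113: first the month/year part, then the days.
month 8 − 3 = 5 → May 2113.
Day 24 is valid in May, giving May 24, 2113.
Now subtract 110 days from May 24, 2113.
Going back 24 days from May 24, 2113 reaches the end of the previous month; 110 − 24 = 86 left.
April 2113 has 30 days: 86 − 30 = 56 left.
March 2113 has 31 days: 56 − 31 = 25 left.
February 2113 has 28 days; 28 − 25 = 3 → February 3, 2113.

February 3, 2113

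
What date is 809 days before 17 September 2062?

Counting back 809 days from September 17, 2062.
Going back 17 days from September 17, 2062 reaches the end of the previous month; 809 − 17 = 792 left.
August 2062 has 31 days: 792 − 31 = 761 left.
July 2062 has 31 days: 761 − 31 = 730 left.
June 2062 has 30 days: 730 − 30 = 700 left.
May 2062 has 31 days: 700 − 31 = 669 left.
April 2062 has 30 days: 669 − 30 = 639 left.
March 2062 has 31 days: 639 − 31 = 608 left.
February 2062 has 28 days (2062 is not a leap year): 608 − 28 = 580 left.
January 2062 has 31 days: 580 − 31 = 549 left.
December 2061 has 31 days: 549 − 31 = 518 left.
November 2061 has 30 days: 518 − 30 = 488 left.
October 2061 has 31 days: 488 − 31 = 457 left.
September 2061 has 30 days: 457 − 30 = 427 left.
August 2061 has 31 days: 427 − 31 = 396 left.
July 2061 has 31 days: 396 − 31 = 365 left.
June 2061 has 30 days: 365 − 30 = 335 left.
May 2061 has 31 days: 335 − 31 = 304 left.
April 2061 has 30 days: 304 − 30 = 274 left.
March 2061 has 31 days: 274 − 31 = 243 left.
February 2061 has 28 days (2061 is not a leap year): 243 − 28 = 215 left.
January 2061 has 31 days: 215 − 31 = 184 left.
December 2060 has 31 days: 184 − 31 = 153 left.
November 2060 has 30 days: 153 − 30 = 123 left.
October 2060 has 31 days: 123 − 31 = 92 left.
September 2060 has 30 days: 92 − 30 = 62 left.
August 2060 has 31 days: 62 − 31 = 31 left.
July 2060 has 31 days: 31 − 31 = 0 left.
June 2060 has 30 days; 30 − 0 = 30 → June 30, 2060.

June 30, 2060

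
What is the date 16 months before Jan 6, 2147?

September 6, 2145

Counting back 16 months from January 6, 2147.
month 1 − 16 = -15, which is month 9 of year 2145 → September 2145.
Day 6 is valid in September, giving September 6, 2145.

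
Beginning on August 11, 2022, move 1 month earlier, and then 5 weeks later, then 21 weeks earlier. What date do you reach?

March 21, 2022

Subtracting 1 month from August 11, 2022:
month 8 − 1 = 7 → July 2022.
Day 11 is valid in July, giving July 11, 2022.
Counting forward 5 weeks (= 35 days) from July 11, 2022:
July has 31 days, so 31 − 11 = 20 days remain after July 11, 2022; 35 − 20 = 15 left.
15 days into August 2022 → August 15, 2022.
Subtracting 21 weeks (= 147 days) from August 15, 2022:
Going back 15 days from August 15, 2022 reaches the end of the previous month; 147 − 15 = 132 left.
July 2022 has 31 days: 132 − 31 = 101 left.
June 2022 has 30 days: 101 − 30 = 71 left.
May 2022 has 31 days: 71 − 31 = 40 left.
April 2022 has 30 days: 40 − 30 = 10 left.
March 2022 has 31 days; 31 − 10 = 21 → March 21, 2022.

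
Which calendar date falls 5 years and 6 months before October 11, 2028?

Counting back 5 years and 6 months from October 11, 2028.
-5 years → 2023; month 10 − 6 = 4 → April 2023.
Day 11 is valid in April, giving April 11, 2023.

April 11, 2023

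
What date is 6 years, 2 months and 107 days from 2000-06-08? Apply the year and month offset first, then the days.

November 23, 2006

Counting forward 6 years, 2 months and 107 days from June 8, 2000: first the month/year part, then the days.
+6 years → 2006; month 6 + 2 = 8 → August 2006.
Day 8 is valid in August, giving August 8, 2006.
Now add 107 days from August 8, 2006.
August has 31 days, so 31 − 8 = 23 days remain after August 8, 2006; 107 − 23 = 84 left.
September 2006 has 30 days: 84 − 30 = 54 left.
October 2006 has 31 days: 54 − 31 = 23 left.
23 days into November 2006 → November 23, 2006.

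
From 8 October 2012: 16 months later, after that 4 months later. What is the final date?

June 8, 2014

Adding 16 months from October 8, 2012:
month 10 + 16 = 26, which is month 2 of year 2014 → February 2014.
Day 8 is valid in February, giving February 8, 2014.
Advancing 4 months from February 8, 2014:
month 2 + 4 = 6 → June 2014.
Day 8 is valid in June, giving June 8, 2014.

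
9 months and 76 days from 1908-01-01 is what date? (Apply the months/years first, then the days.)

December 16, 1908

Counting forward 9 months and 76 days from January 1, 1908: first the month/year part, then the days.
month 1 + 9 = 10 → October 1908.
Day 1 is valid in October, giving October 1, 1908.
Now add 76 days from October 1, 1908.
October has 31 days, so 31 − 1 = 30 days remain after October 1, 1908; 76 − 30 = 46 left.
November 1908 has 30 days: 46 − 30 = 16 left.
16 days into December 1908 → December 16, 1908.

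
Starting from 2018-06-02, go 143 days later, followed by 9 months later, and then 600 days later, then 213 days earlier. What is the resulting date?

Advancing 143 days from June 2, 2018:
June has 30 days, so 30 − 2 = 28 days remain after June 2, 2018; 143 − 28 = 115 left.
July 2018 has 31 days: 115 − 31 = 84 left.
August 2018 has 31 days: 84 − 31 = 53 left.
September 2018 has 30 days: 53 − 30 = 23 left.
23 days into October 2018 → October 23, 2018.
Counting forward 9 months from October 23, 2018:
month 10 + 9 = 19, which is month 7 of year 2019 → July 2019.
Day 23 is valid in July, giving July 23, 2019.
Advancing 600 days from July 23, 2019:
July has 31 days, so 31 − 23 = 8 days remain after July 23, 2019; 600 − 8 = 592 left.
August 2019 has 31 days: 592 − 31 = 561 left.
September 2019 has 30 days: 561 − 30 = 531 left.
October 2019 has 31 days: 531 − 31 = 500 left.
November 2019 has 30 days: 500 − 30 = 470 left.
December 2019 has 31 days: 470 − 31 = 439 left.
January 2020 has 31 days: 439 − 31 = 408 left.
February 2020 has 29 days (2020 is a leap year): 408 − 29 = 379 left.
March 2020 has 31 days: 379 − 31 = 348 left.
April 2020 has 30 days: 348 − 30 = 318 left.
May 2020 has 31 days: 318 − 31 = 287 left.
June 2020 has 30 days: 287 − 30 = 257 left.
July 2020 has 31 days: 257 − 31 = 226 left.
August 2020 has 31 days: 226 − 31 = 195 left.
September 2020 has 30 days: 195 − 30 = 165 left.
October 2020 has 31 days: 165 − 31 = 134 left.
November 2020 has 30 days: 134 − 30 = 104 left.
December 2020 has 31 days: 104 − 31 = 73 left.
January 2021 has 31 days: 73 − 31 = 42 left.
February 2021 has 28 days (2021 is not a leap year): 42 − 28 = 14 left.
14 days into March 2021 → March 14, 2021.
Subtracting 213 days from March 14, 2021:
Going back 14 days from March 14, 2021 reaches the end of the previous month; 213 − 14 = 199 left.
February 2021 has 28 days (2021 is not a leap year): 199 − 28 = 171 left.
January 2021 has 31 days: 171 − 31 = 140 left.
December 2020 has 31 days: 140 − 31 = 109 left.
November 2020 has 30 days: 109 − 30 = 79 left.
October 2020 has 31 days: 79 − 31 = 48 left.
September 2020 has 30 days: 48 − 30 = 18 left.
August 2020 has 31 days; 31 − 18 = 13 → August 13, 2020.

August 13, 2020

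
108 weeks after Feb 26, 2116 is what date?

March 23, 2118

Advancing 108 weeks = 756 days from February 26, 2116.
February has 29 days, so 29 − 26 = 3 days remain after February 26, 2116; 756 − 3 = 753 left.
March 2116 has 31 days: 753 − 31 = 722 left.
April 2116 has 30 days: 722 − 30 = 692 left.
May 2116 has 31 days: 692 − 31 = 661 left.
June 2116 has 30 days: 661 − 30 = 631 left.
July 2116 has 31 days: 631 − 31 = 600 left.
August 2116 has 31 days: 600 − 31 = 569 left.
September 2116 has 30 days: 569 − 30 = 539 left.
October 2116 has 31 days: 539 − 31 = 508 left.
November 2116 has 30 days: 508 − 30 = 478 left.
December 2116 has 31 days: 478 − 31 = 447 left.
January 2117 has 31 days: 447 − 31 = 416 left.
February 2117 has 28 days (2117 is not a leap year): 416 − 28 = 388 left.
March 2117 has 31 days: 388 − 31 = 357 left.
April 2117 has 30 days: 357 − 30 = 327 left.
May 2117 has 31 days: 327 − 31 = 296 left.
June 2117 has 30 days: 296 − 30 = 266 left.
July 2117 has 31 days: 266 − 31 = 235 left.
August 2117 has 31 days: 235 − 31 = 204 left.
September 2117 has 30 days: 204 − 30 = 174 left.
October 2117 has 31 days: 174 − 31 = 143 left.
November 2117 has 30 days: 143 − 30 = 113 left.
December 2117 has 31 days: 113 − 31 = 82 left.
January 2118 has 31 days: 82 − 31 = 51 left.
February 2118 has 28 days (2118 is not a leap year): 51 − 28 = 23 left.
23 days into March 2118 → March 23, 2118.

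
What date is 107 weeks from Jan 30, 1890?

Counting forward 107 weeks = 749 days from January 30, 1890.
January has 31 days, so 31 − 30 = 1 day remains after January 30, 1890; 749 − 1 = 748 left.
February 1890 has 28 days (1890 is not a leap year): 748 − 28 = 720 left.
March 1890 has 31 days: 720 − 31 = 689 left.
April 1890 has 30 days: 689 − 30 = 659 left.
May 1890 has 31 days: 659 − 31 = 628 left.
June 1890 has 30 days: 628 − 30 = 598 left.
July 1890 has 31 days: 598 − 31 = 567 left.
August 1890 has 31 days: 567 − 31 = 536 left.
September 1890 has 30 days: 536 − 30 = 506 left.
October 1890 has 31 days: 506 − 31 = 475 left.
November 1890 has 30 days: 475 − 30 = 445 left.
December 1890 has 31 days: 445 − 31 = 414 left.
January 1891 has 31 days: 414 − 31 = 383 left.
February 1891 has 28 days (1891 is not a leap year): 383 − 28 = 355 left.
March 1891 has 31 days: 355 − 31 = 324 left.
April 1891 has 30 days: 324 − 30 = 294 left.
May 1891 has 31 days: 294 − 31 = 263 left.
June 1891 has 30 days: 263 − 30 = 233 left.
July 1891 has 31 days: 233 − 31 = 202 left.
August 1891 has 31 days: 202 − 31 = 171 left.
September 1891 has 30 days: 171 − 30 = 141 left.
October 1891 has 31 days: 141 − 31 = 110 left.
November 1891 has 30 days: 110 − 30 = 80 left.
December 1891 has 31 days: 80 − 31 = 49 left.
January 1892 has 31 days: 49 − 31 = 18 left.
18 days into February 1892 → February 18, 1892.

February 18, 1892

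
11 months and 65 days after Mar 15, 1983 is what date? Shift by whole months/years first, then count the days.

Advancing 11 months and 65 days from March 15, 1983: first the month/year part, then the days.
month 3 + 11 = 14, which is month 2 of year 1984 → February 1984.
Day 15 is valid in February, giving February 15, 1984.
Now add 65 days from February 15, 1984.
February has 29 days, so 29 − 15 = 14 days remain after February 15, 1984; 65 − 14 = 51 left.
March 1984 has 31 days: 51 − 31 = 20 left.
20 days into April 1984 → April 20, 1984.

April 20, 1984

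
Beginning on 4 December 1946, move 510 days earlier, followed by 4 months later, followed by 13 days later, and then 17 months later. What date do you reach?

Going back 510 days from December 4, 1946:
Going back 4 days from December 4, 1946 reaches the end of the previous month; 510 − 4 = 506 left.
November 1946 has 30 days: 506 − 30 = 476 left.
October 1946 has 31 days: 476 − 31 = 445 left.
September 1946 has 30 days: 445 − 30 = 415 left.
August 1946 has 31 days: 415 − 31 = 384 left.
July 1946 has 31 days: 384 − 31 = 353 left.
June 1946 has 30 days: 353 − 30 = 323 left.
May 1946 has 31 days: 323 − 31 = 292 left.
April 1946 has 30 days: 292 − 30 = 262 left.
March 1946 has 31 days: 262 − 31 = 231 left.
February 1946 has 28 days (1946 is not a leap year): 231 − 28 = 203 left.
January 1946 has 31 days: 203 − 31 = 172 left.
December 1945 has 31 days: 172 − 31 = 141 left.
November 1945 has 30 days: 141 − 30 = 111 left.
October 1945 has 31 days: 111 − 31 = 80 left.
September 1945 has 30 days: 80 − 30 = 50 left.
August 1945 has 31 days: 50 − 31 = 19 left.
July 1945 has 31 days; 31 − 19 = 12 → July 12, 1945.
Advancing 4 months from July 12, 1945:
month 7 + 4 = 11 → November 1945.
Day 12 is valid in November, giving November 12, 1945.
Adding 13 days from November 12, 1945:
November has 30 days; 12 + 13 = 25, still in November.
Advancing 17 months from November 25, 1945:
month 11 + 17 = 28, which is month 4 of year 1947 → April 1947.
Day 25 is valid in April, giving April 25, 1947.

April 25, 1947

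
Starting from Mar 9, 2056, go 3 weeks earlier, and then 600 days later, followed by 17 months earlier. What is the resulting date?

Going back 3 weeks (= 21 days) from March 9, 2056:
Going back 9 days from March 9, 2056 reaches the end of the previous month; 21 − 9 = 12 left.
February 2056 has 29 days; 29 − 12 = 17 → February 17, 2056.
Adding 600 days from February 17, 2056:
February has 29 days, so 29 − 17 = 12 days remain after February 17, 2056; 600 − 12 = 588 left.
March 2056 has 31 days: 588 − 31 = 557 left.
April 2056 has 30 days: 557 − 30 = 527 left.
May 2056 has 31 days: 527 − 31 = 496 left.
June 2056 has 30 days: 496 − 30 = 466 left.
July 2056 has 31 days: 466 − 31 = 435 left.
August 2056 has 31 days: 435 − 31 = 404 left.
September 2056 has 30 days: 404 − 30 = 374 left.
October 2056 has 31 days: 374 − 31 = 343 left.
November 2056 has 30 days: 343 − 30 = 313 left.
December 2056 has 31 days: 313 − 31 = 282 left.
January 2057 has 31 days: 282 − 31 = 251 left.
February 2057 has 28 days (2057 is not a leap year): 251 − 28 = 223 left.
March 2057 has 31 days: 223 − 31 = 192 left.
April 2057 has 30 days: 192 − 30 = 162 left.
May 2057 has 31 days: 162 − 31 = 131 left.
June 2057 has 30 days: 131 − 30 = 101 left.
July 2057 has 31 days: 101 − 31 = 70 left.
August 2057 has 31 days: 70 − 31 = 39 left.
September 2057 has 30 days: 39 − 30 = 9 left.
9 days into October 2057 → October 9, 2057.
Subtracting 17 months from October 9, 2057:
month 10 − 17 = -7, which is month 5 of year 2056 → May 2056.
Day 9 is valid in May, giving May 9, 2056.

May 9, 2056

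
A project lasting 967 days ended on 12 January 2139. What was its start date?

Counting back 967 days from January 12, 2139.
Going back 12 days from January 12, 2139 reaches the end of the previous month; 967 − 12 = 955 left.
December 2138 has 31 days: 955 − 31 = 924 left.
November 2138 has 30 days: 924 − 30 = 894 left.
October 2138 has 31 days: 894 − 31 = 863 left.
September 2138 has 30 days: 863 − 30 = 833 left.
August 2138 has 31 days: 833 − 31 = 802 left.
July 2138 has 31 days: 802 − 31 = 771 left.
June 2138 has 30 days: 771 − 30 = 741 left.
May 2138 has 31 days: 741 − 31 = 710 left.
April 2138 has 30 days: 710 − 30 = 680 left.
March 2138 has 31 days: 680 − 31 = 649 left.
February 2138 has 28 days (2138 is not a leap year): 649 − 28 = 621 left.
January 2138 has 31 days: 621 − 31 = 590 left.
December 2137 has 31 days: 590 − 31 = 559 left.
November 2137 has 30 days: 559 − 30 = 529 left.
October 2137 has 31 days: 529 − 31 = 498 left.
September 2137 has 30 days: 498 − 30 = 468 left.
August 2137 has 31 days: 468 − 31 = 437 left.
July 2137 has 31 days: 437 − 31 = 406 left.
June 2137 has 30 days: 406 − 30 = 376 left.
May 2137 has 31 days: 376 − 31 = 345 left.
April 2137 has 30 days: 345 − 30 = 315 left.
March 2137 has 31 days: 315 − 31 = 284 left.
February 2137 has 28 days (2137 is not a leap year): 284 − 28 = 256 left.
January 2137 has 31 days: 256 − 31 = 225 left.
December 2136 has 31 days: 225 − 31 = 194 left.
November 2136 has 30 days: 194 − 30 = 164 left.
October 2136 has 31 days: 164 − 31 = 133 left.
September 2136 has 30 days: 133 − 30 = 103 left.
August 2136 has 31 days: 103 − 31 = 72 left.
July 2136 has 31 days: 72 − 31 = 41 left.
June 2136 has 30 days: 41 − 30 = 11 left.
May 2136 has 31 days; 31 − 11 = 20 → May 20, 2136.

May 20, 2136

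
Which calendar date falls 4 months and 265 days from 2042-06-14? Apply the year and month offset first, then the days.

Counting forward 4 months and 265 days from June 14, 2042: first the month/year part, then the days.
month 6 + 4 = 10 → October 2042.
Day 14 is valid in October, giving October 14, 2042.
Now add 265 days from October 14, 2042.
October has 31 days, so 31 − 14 = 17 days remain after October 14, 2042; 265 − 17 = 248 left.
November 2042 has 30 days: 248 − 30 = 218 left.
December 2042 has 31 days: 218 − 31 = 187 left.
January 2043 has 31 days: 187 − 31 = 156 left.
February 2043 has 28 days (2043 is not a leap year): 156 − 28 = 128 left.
March 2043 has 31 days: 128 − 31 = 97 left.
April 2043 has 30 days: 97 − 30 = 67 left.
May 2043 has 31 days: 67 − 31 = 36 left.
June 2043 has 30 days: 36 − 30 = 6 left.
6 days into July 2043 → July 6, 2043.

July 6, 2043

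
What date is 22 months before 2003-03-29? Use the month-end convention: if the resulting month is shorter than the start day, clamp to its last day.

May 29, 2001

Subtracting 22 months from March 29, 2003.
month 3 − 22 = -19, which is month 5 of year 2001 → May 2001.
Day 29 is valid in May, giving May 29, 2001.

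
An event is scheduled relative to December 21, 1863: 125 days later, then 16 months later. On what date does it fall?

Advancing 125 days from December 21, 1863:
December has 31 days, so 31 − 21 = 10 days remain after December 21, 1863; 125 − 10 = 115 left.
January 1864 has 31 days: 115 − 31 = 84 left.
February 1864 has 29 days (1864 is a leap year): 84 − 29 = 55 left.
March 1864 has 31 days: 55 − 31 = 24 left.
24 days into April 1864 → April 24, 1864.
Advancing 16 months from April 24, 1864:
month 4 + 16 = 20, which is month 8 of year 1865 → August 1865.
Day 24 is valid in August, giving August 24, 1865.

August 24, 1865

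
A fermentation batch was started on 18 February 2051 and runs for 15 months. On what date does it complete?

Counting forward 15 months from February 18, 2051.
month 2 + 15 = 17, which is month 5 of year 2052 → May 2052.
Day 18 is valid in May, giving May 18, 2052.

May 18, 2052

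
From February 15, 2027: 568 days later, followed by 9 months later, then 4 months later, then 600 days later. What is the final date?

May 28, 2031

Advancing 568 days from February 15, 2027:
February has 28 days, so 28 − 15 = 13 days remain after February 15, 2027; 568 − 13 = 555 left.
March 2027 has 31 days: 555 − 31 = 524 left.
April 2027 has 30 days: 524 − 30 = 494 left.
May 2027 has 31 days: 494 − 31 = 463 left.
June 2027 has 30 days: 463 − 30 = 433 left.
July 2027 has 31 days: 433 − 31 = 402 left.
August 2027 has 31 days: 402 − 31 = 371 left.
September 2027 has 30 days: 371 − 30 = 341 left.
October 2027 has 31 days: 341 − 31 = 310 left.
November 2027 has 30 days: 310 − 30 = 280 left.
December 2027 has 31 days: 280 − 31 = 249 left.
January 2028 has 31 days: 249 − 31 = 218 left.
February 2028 has 29 days (2028 is a leap year): 218 − 29 = 189 left.
March 2028 has 31 days: 189 − 31 = 158 left.
April 2028 has 30 days: 158 − 30 = 128 left.
May 2028 has 31 days: 128 − 31 = 97 left.
June 2028 has 30 days: 97 − 30 = 67 left.
July 2028 has 31 days: 67 − 31 = 36 left.
August 2028 has 31 days: 36 − 31 = 5 left.
5 days into September 2028 → September 5, 2028.
Adding 9 months from September 5, 2028:
month 9 + 9 = 18, which is month 6 of year 2029 → June 2029.
Day 5 is valid in June, giving June 5, 2029.
Counting forward 4 months from June 5, 2029:
month 6 + 4 = 10 → October 2029.
Day 5 is valid in October, giving October 5, 2029.
Adding 600 days from October 5, 2029:
October has 31 days, so 31 − 5 = 26 days remain after October 5, 2029; 600 − 26 = 574 left.
November 2029 has 30 days: 574 − 30 = 544 left.
December 2029 has 31 days: 544 − 31 = 513 left.
January 2030 has 31 days: 513 − 31 = 482 left.
February 2030 has 28 days (2030 is not a leap year): 482 − 28 = 454 left.
March 2030 has 31 days: 454 − 31 = 423 left.
April 2030 has 30 days: 423 − 30 = 393 left.
May 2030 has 31 days: 393 − 31 = 362 left.
June 2030 has 30 days: 362 − 30 = 332 left.
July 2030 has 31 days: 332 − 31 = 301 left.
August 2030 has 31 days: 301 − 31 = 270 left.
September 2030 has 30 days: 270 − 30 = 240 left.
October 2030 has 31 days: 240 − 31 = 209 left.
November 2030 has 30 days: 209 − 30 = 179 left.
December 2030 has 31 days: 179 − 31 = 148 left.
January 2031 has 31 days: 148 − 31 = 117 left.
February 2031 has 28 days (2031 is not a leap year): 117 − 28 = 89 left.
March 2031 has 31 days: 89 − 31 = 58 left.
April 2031 has 30 days: 58 − 30 = 28 left.
28 days into May 2031 → May 28, 2031.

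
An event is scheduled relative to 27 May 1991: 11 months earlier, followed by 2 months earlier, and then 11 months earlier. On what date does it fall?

Subtracting 11 months from May 27, 1991:
month 5 − 11 = -6, which is month 6 of year 1990 → June 1990.
Day 27 is valid in June, giving June 27, 1990.
Going back 2 months from June 27, 1990:
month 6 − 2 = 4 → April 1990.
Day 27 is valid in April, giving April 27, 1990.
Going back 11 months from April 27, 1990:
month 4 − 11 = -7, which is month 5 of year 1989 → May 1989.
Day 27 is valid in May, giving May 27, 1989.

May 27, 1989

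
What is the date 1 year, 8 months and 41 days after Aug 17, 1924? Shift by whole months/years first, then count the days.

May 28, 1926

Adding 1 year, 8 months and 41 days from August 17, 1924: first the month/year part, then the days.
+1 year → 1925; month 8 + 8 = 16, which is month 4 of year 1926 → April 1926.
Day 17 is valid in April, giving April 17, 1926.
Now add 41 days from April 17, 1926.
April has 30 days, so 30 − 17 = 13 days remain after April 17, 1926; 41 − 13 = 28 left.
28 days into May 1926 → May 28, 1926.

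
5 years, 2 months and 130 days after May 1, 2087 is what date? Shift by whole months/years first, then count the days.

Advancing 5 years, 2 months and 130 days from May 1, 2087: first the month/year part, then the days.
+5 years → 2092; month 5 + 2 = 7 → July 2092.
Day 1 is valid in July, giving July 1, 2092.
Now add 130 days from July 1, 2092.
July has 31 days, so 31 − 1 = 30 days remain after July 1, 2092; 130 − 30 = 100 left.
August 2092 has 31 days: 100 − 31 = 69 left.
September 2092 has 30 days: 69 − 30 = 39 left.
October 2092 has 31 days: 39 − 31 = 8 left.
8 days into November 2092 → November 8, 2092.

November 8, 2092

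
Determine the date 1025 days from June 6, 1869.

March 27, 1872

Counting forward 1025 days from June 6, 1869.
June has 30 days, so 30 − 6 = 24 days remain after June 6, 1869; 1025 − 24 = 1001 left.
July 1869 has 31 days: 1001 − 31 = 970 left.
August 1869 has 31 days: 970 − 31 = 939 left.
September 1869 has 30 days: 939 − 30 = 909 left.
October 1869 has 31 days: 909 − 31 = 878 left.
November 1869 has 30 days: 878 − 30 = 848 left.
December 1869 has 31 days: 848 − 31 = 817 left.
January 1870 has 31 days: 817 − 31 = 786 left.
February 1870 has 28 days (1870 is not a leap year): 786 − 28 = 758 left.
March 1870 has 31 days: 758 − 31 = 727 left.
April 1870 has 30 days: 727 − 30 = 697 left.
May 1870 has 31 days: 697 − 31 = 666 left.
June 1870 has 30 days: 666 − 30 = 636 left.
July 1870 has 31 days: 636 − 31 = 605 left.
August 1870 has 31 days: 605 − 31 = 574 left.
September 1870 has 30 days: 574 − 30 = 544 left.
October 1870 has 31 days: 544 − 31 = 513 left.
November 1870 has 30 days: 513 − 30 = 483 left.
December 1870 has 31 days: 483 − 31 = 452 left.
January 1871 has 31 days: 452 − 31 = 421 left.
February 1871 has 28 days (1871 is not a leap year): 421 − 28 = 393 left.
March 1871 has 31 days: 393 − 31 = 362 left.
April 1871 has 30 days: 362 − 30 = 332 left.
May 1871 has 31 days: 332 − 31 = 301 left.
June 1871 has 30 days: 301 − 30 = 271 left.
July 1871 has 31 days: 271 − 31 = 240 left.
August 1871 has 31 days: 240 − 31 = 209 left.
September 1871 has 30 days: 209 − 30 = 179 left.
October 1871 has 31 days: 179 − 31 = 148 left.
November 1871 has 30 days: 148 − 30 = 118 left.
December 1871 has 31 days: 118 − 31 = 87 left.
January 1872 has 31 days: 87 − 31 = 56 left.
February 1872 has 29 days (1872 is a leap year): 56 − 29 = 27 left.
27 days into March 1872 → March 27, 1872.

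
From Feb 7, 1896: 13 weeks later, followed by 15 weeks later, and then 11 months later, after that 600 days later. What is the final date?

March 13, 1899

Counting forward 13 weeks (= 91 days) from February 7, 1896:
February has 29 days, so 29 − 7 = 22 days remain after February 7, 1896; 91 − 22 = 69 left.
March 1896 has 31 days: 69 − 31 = 38 left.
April 1896 has 30 days: 38 − 30 = 8 left.
8 days into May 1896 → May 8, 1896.
Advancing 15 weeks (= 105 days) from May 8, 1896:
May has 31 days, so 31 − 8 = 23 days remain after May 8, 1896; 105 − 23 = 82 left.
June 1896 has 30 days: 82 − 30 = 52 left.
July 1896 has 31 days: 52 − 31 = 21 left.
21 days into August 1896 → August 21, 1896.
Adding 11 months from August 21, 1896:
month 8 + 11 = 19, which is month 7 of year 1897 → July 1897.
Day 21 is valid in July, giving July 21, 1897.
Counting forward 600 days from July 21, 1897:
July has 31 days, so 31 − 21 = 10 days remain after July 21, 1897; 600 − 10 = 590 left.
August 1897 has 31 days: 590 − 31 = 559 left.
September 1897 has 30 days: 559 − 30 = 529 left.
October 1897 has 31 days: 529 − 31 = 498 left.
November 1897 has 30 days: 498 − 30 = 468 left.
December 1897 has 31 days: 468 − 31 = 437 left.
January 1898 has 31 days: 437 − 31 = 406 left.
February 1898 has 28 days (1898 is not a leap year): 406 − 28 = 378 left.
March 1898 has 31 days: 378 − 31 = 347 left.
April 1898 has 30 days: 347 − 30 = 317 left.
May 1898 has 31 days: 317 − 31 = 286 left.
June 1898 has 30 days: 286 − 30 = 256 left.
July 1898 has 31 days: 256 − 31 = 225 left.
August 1898 has 31 days: 225 − 31 = 194 left.
September 1898 has 30 days: 194 − 30 = 164 left.
October 1898 has 31 days: 164 − 31 = 133 left.
November 1898 has 30 days: 133 − 30 = 103 left.
December 1898 has 31 days: 103 − 31 = 72 left.
January 1899 has 31 days: 72 − 31 = 41 left.
February 1899 has 28 days (1899 is not a leap year): 41 − 28 = 13 left.
13 days into March 1899 → March 13, 1899.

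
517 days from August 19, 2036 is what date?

January 18, 2038

Counting forward 517 days from August 19, 2036.
August has 31 days, so 31 − 19 = 12 days remain after August 19, 2036; 517 − 12 = 505 left.
September 2036 has 30 days: 505 − 30 = 475 left.
October 2036 has 31 days: 475 − 31 = 444 left.
November 2036 has 30 days: 444 − 30 = 414 left.
December 2036 has 31 days: 414 − 31 = 383 left.
January 2037 has 31 days: 383 − 31 = 352 left.
February 2037 has 28 days (2037 is not a leap year): 352 − 28 = 324 left.
March 2037 has 31 days: 324 − 31 = 293 left.
April 2037 has 30 days: 293 − 30 = 263 left.
May 2037 has 31 days: 263 − 31 = 232 left.
June 2037 has 30 days: 232 − 30 = 202 left.
July 2037 has 31 days: 202 − 31 = 171 left.
August 2037 has 31 days: 171 − 31 = 140 left.
September 2037 has 30 days: 140 − 30 = 110 left.
October 2037 has 31 days: 110 − 31 = 79 left.
November 2037 has 30 days: 79 − 30 = 49 left.
December 2037 has 31 days: 49 − 31 = 18 left.
18 days into January 2038 → January 18, 2038.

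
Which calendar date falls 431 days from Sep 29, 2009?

Counting forward 431 days from September 29, 2009.
September has 30 days, so 30 − 29 = 1 day remains after September 29, 2009; 431 − 1 = 430 left.
October 2009 has 31 days: 430 − 31 = 399 left.
November 2009 has 30 days: 399 − 30 = 369 left.
December 2009 has 31 days: 369 − 31 = 338 left.
January 2010 has 31 days: 338 − 31 = 307 left.
February 2010 has 28 days (2010 is not a leap year): 307 − 28 = 279 left.
March 2010 has 31 days: 279 − 31 = 248 left.
April 2010 has 30 days: 248 − 30 = 218 left.
May 2010 has 31 days: 218 − 31 = 187 left.
June 2010 has 30 days: 187 − 30 = 157 left.
July 2010 has 31 days: 157 − 31 = 126 left.
August 2010 has 31 days: 126 − 31 = 95 left.
September 2010 has 30 days: 95 − 30 = 65 left.
October 2010 has 31 days: 65 − 31 = 34 left.
November 2010 has 30 days: 34 − 30 = 4 left.
4 days into December 2010 → December 4, 2010.

December 4, 2010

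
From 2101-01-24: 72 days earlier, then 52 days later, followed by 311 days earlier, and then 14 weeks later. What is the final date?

Counting back 72 days from January 24, 2101:
Going back 24 days from January 24, 2101 reaches the end of the previous month; 72 − 24 = 48 left.
December 2100 has 31 days: 48 − 31 = 17 left.
November 2100 has 30 days; 30 − 17 = 13 → November 13, 2100.
Adding 52 days from November 13, 2100:
November has 30 days, so 30 − 13 = 17 days remain after November 13, 2100; 52 − 17 = 35 left.
December 2100 has 31 days: 35 − 31 = 4 left.
4 days into January 2101 → January 4, 2101.
Counting back 311 days from January 4, 2101:
Going back 4 days from January 4, 2101 reaches the end of the previous month; 311 − 4 = 307 left.
December 2100 has 31 days: 307 − 31 = 276 left.
November 2100 has 30 days: 276 − 30 = 246 left.
October 2100 has 31 days: 246 − 31 = 215 left.
September 2100 has 30 days: 215 − 30 = 185 left.
August 2100 has 31 days: 185 − 31 = 154 left.
July 2100 has 31 days: 154 − 31 = 123 left.
June 2100 has 30 days: 123 − 30 = 93 left.
May 2100 has 31 days: 93 − 31 = 62 left.
April 2100 has 30 days: 62 − 30 = 32 left.
March 2100 has 31 days: 32 − 31 = 1 left.
February 2100 has 28 days; 28 − 1 = 27 → February 27, 2100.
Counting forward 14 weeks (= 98 days) from February 27, 2100:
February has 28 days, so 28 − 27 = 1 day remains after February 27, 2100; 98 − 1 = 97 left.
March 2100 has 31 days: 97 − 31 = 66 left.
April 2100 has 30 days: 66 − 30 = 36 left.
May 2100 has 31 days: 36 − 31 = 5 left.
5 days into June 2100 → June 5, 2100.

June 5, 2100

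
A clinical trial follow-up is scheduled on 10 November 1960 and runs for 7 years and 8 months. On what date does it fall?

July 10, 1968

Counting forward 7 years and 8 months from November 10, 1960.
+7 years → 1967; month 11 + 8 = 19, which is month 7 of year 1968 → July 1968.
Day 10 is valid in July, giving July 10, 1968.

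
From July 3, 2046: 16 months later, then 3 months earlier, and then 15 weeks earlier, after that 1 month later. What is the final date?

May 20, 2047

Advancing 16 months from July 3, 2046:
month 7 + 16 = 23, which is month 11 of year 2047 → November 2047.
Day 3 is valid in November, giving November 3, 2047.
Counting back 3 months from November 3, 2047:
month 11 − 3 = 8 → August 2047.
Day 3 is valid in August, giving August 3, 2047.
Counting back 15 weeks (= 105 days) from August 3, 2047:
Going back 3 days from August 3, 2047 reaches the end of the previous month; 105 − 3 = 102 left.
July 2047 has 31 days: 102 − 31 = 71 left.
June 2047 has 30 days: 71 − 30 = 41 left.
May 2047 has 31 days: 41 − 31 = 10 left.
April 2047 has 30 days; 30 − 10 = 20 → April 20, 2047.
Advancing 1 month from April 20, 2047:
month 4 + 1 = 5 → May 2047.
Day 20 is valid in May, giving May 20, 2047.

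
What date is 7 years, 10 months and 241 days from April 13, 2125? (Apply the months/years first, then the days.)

October 12, 2133

Counting forward 7 years, 10 months and 241 days from April 13, 2125: first the month/year part, then the days.
+7 years → 2132; month 4 + 10 = 14, which is month 2 of year 2133 → February 2133.
Day 13 is valid in February, giving February 13, 2133.
Now add 241 days from February 13, 2133.
February has 28 days, so 28 − 13 = 15 days remain after February 13, 2133; 241 − 15 = 226 left.
March 2133 has 31 days: 226 − 31 = 195 left.
April 2133 has 30 days: 195 − 30 = 165 left.
May 2133 has 31 days: 165 − 31 = 134 left.
June 2133 has 30 days: 134 − 30 = 104 left.
July 2133 has 31 days: 104 − 31 = 73 left.
August 2133 has 31 days: 73 − 31 = 42 left.
September 2133 has 30 days: 42 − 30 = 12 left.
12 days into October 2133 → October 12, 2133.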